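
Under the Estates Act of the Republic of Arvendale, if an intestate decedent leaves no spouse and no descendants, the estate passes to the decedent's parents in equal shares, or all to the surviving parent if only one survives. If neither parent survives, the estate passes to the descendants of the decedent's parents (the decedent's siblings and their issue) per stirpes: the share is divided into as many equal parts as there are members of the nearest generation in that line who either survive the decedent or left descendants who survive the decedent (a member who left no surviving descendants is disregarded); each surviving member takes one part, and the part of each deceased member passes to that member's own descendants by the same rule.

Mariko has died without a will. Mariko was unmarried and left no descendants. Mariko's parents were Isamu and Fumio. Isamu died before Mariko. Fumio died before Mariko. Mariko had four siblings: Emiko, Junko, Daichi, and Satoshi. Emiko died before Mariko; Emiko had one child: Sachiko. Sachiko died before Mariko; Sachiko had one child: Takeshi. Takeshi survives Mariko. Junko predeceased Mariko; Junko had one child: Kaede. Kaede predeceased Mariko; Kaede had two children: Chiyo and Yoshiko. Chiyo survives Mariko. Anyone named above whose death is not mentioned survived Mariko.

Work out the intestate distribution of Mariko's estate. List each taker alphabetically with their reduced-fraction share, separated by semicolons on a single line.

Chiyo 1/8; Daichi 1/4; Satoshi 1/4; Takeshi 1/4; Yoshiko 1/8

Neither parent survives and there are no descendants, so the estate passes to Mariko's siblings and their issue per stirpes.
The estate is divided into 4 equal shares of 1/4 among Emiko, Junko, Daichi, Satoshi.
Emiko predeceased; the 1/4 allotted to Emiko's branch passes to Emiko's issue by representation.
Sachiko's line is the sole branch at this level, so the full 1/4 passes to Sachiko's issue by representation.
Takeshi is the sole taker at this level and receives the full 1/4.
Junko predeceased; the 1/4 allotted to Junko's branch passes to Junko's issue by representation.
Kaede's line is the sole branch at this level, so the full 1/4 passes to Kaede's issue by representation.
The 1/4 is divided into 2 equal shares of 1/8 among Chiyo, Yoshiko.
Chiyo is living and takes 1/8.
Yoshiko is living and takes 1/8.
Daichi is living and takes 1/4.
Satoshi is living and takes 1/4.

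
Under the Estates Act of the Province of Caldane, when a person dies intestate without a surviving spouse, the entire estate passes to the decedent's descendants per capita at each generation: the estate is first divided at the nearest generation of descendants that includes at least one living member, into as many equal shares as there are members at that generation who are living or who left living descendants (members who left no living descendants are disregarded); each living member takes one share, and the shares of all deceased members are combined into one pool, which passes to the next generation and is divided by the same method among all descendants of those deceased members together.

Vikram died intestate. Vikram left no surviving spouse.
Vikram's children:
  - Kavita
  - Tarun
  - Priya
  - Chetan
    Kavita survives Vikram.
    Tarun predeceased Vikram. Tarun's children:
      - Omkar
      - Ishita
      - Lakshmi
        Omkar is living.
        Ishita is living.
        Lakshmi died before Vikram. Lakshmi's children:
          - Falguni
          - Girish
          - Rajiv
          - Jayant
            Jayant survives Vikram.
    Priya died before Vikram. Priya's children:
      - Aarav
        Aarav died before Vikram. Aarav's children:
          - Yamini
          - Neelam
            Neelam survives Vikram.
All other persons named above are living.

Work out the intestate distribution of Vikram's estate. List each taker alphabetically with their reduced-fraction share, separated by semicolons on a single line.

Chetan 1/4; Falguni 1/24; Girish 1/24; Ishita 1/8; Jayant 1/24; Kavita 1/4; Neelam 1/24; Omkar 1/8; Rajiv 1/24; Yamini 1/24

There is no surviving spouse, so the entire estate passes to Vikram's descendants per capita at each generation.
At generation 1 (Kavita, Tarun, Priya, Chetan) there are 4 shares of (1)/4 = 1/4 each.
Living: Kavita and Chetan — each takes 1/4.
Deceased: Tarun and Priya. Their combined 1/2 is pooled and carried to generation 2.
At generation 2 (Omkar, Ishita, Lakshmi, Aarav) there are 4 shares of (1/2)/4 = 1/8 each.
Living: Omkar and Ishita — each takes 1/8.
Deceased: Lakshmi and Aarav. Their combined 1/4 is pooled and carried to generation 3.
At generation 3 (Falguni, Girish, Rajiv, Jayant, Yamini, Neelam) there are 6 shares of (1/4)/6 = 1/24 each.
Living: Falguni, Girish, Rajiv, Jayant, Yamini, and Neelam — each takes 1/24.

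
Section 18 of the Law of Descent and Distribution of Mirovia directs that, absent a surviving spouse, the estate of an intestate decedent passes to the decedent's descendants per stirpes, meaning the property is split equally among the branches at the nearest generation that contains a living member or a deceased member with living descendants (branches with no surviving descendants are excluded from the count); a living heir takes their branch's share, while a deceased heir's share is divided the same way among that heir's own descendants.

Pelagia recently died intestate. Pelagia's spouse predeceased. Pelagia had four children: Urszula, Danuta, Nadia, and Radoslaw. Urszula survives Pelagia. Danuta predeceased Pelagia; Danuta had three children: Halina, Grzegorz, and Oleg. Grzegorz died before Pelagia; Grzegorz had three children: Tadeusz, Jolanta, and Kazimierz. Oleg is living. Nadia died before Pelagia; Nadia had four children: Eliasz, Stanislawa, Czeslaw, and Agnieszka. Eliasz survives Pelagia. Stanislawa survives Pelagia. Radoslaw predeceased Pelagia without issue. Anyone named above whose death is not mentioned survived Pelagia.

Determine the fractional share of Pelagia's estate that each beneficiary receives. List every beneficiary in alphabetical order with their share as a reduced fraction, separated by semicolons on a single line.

Agnieszka 1/12; Czeslaw 1/12; Eliasz 1/12; Halina 1/9; Jolanta 1/27; Kazimierz 1/27; Oleg 1/9; Stanislawa 1/12; Tadeusz 1/27; Urszula 1/3

There is no surviving spouse, so the entire estate passes to Pelagia's descendants per stirpes.
Radoslaw left no surviving issue, so that branch lapses and is disregarded.
The estate is divided into 3 equal shares of 1/3 among Urszula, Danuta, Nadia.
Urszula is living and takes 1/3.
Danuta predeceased; the 1/3 allotted to Danuta's branch passes to Danuta's issue by representation.
The 1/3 is divided into 3 equal shares of 1/9 among Halina, Grzegorz, Oleg.
Halina is living and takes 1/9.
Grzegorz predeceased; the 1/9 allotted to Grzegorz's branch passes to Grzegorz's issue by representation.
The 1/9 is divided into 3 equal shares of 1/27 among Tadeusz, Jolanta, Kazimierz.
Tadeusz is living and takes 1/27.
Jolanta is living and takes 1/27.
Kazimierz is living and takes 1/27.
Oleg is living and takes 1/9.
Nadia predeceased; the 1/3 allotted to Nadia's branch passes to Nadia's issue by representation.
The 1/3 is divided into 4 equal shares of 1/12 among Eliasz, Stanislawa, Czeslaw, Agnieszka.
Eliasz is living and takes 1/12.
Stanislawa is living and takes 1/12.
Czeslaw is living and takes 1/12.
Agnieszka is living and takes 1/12.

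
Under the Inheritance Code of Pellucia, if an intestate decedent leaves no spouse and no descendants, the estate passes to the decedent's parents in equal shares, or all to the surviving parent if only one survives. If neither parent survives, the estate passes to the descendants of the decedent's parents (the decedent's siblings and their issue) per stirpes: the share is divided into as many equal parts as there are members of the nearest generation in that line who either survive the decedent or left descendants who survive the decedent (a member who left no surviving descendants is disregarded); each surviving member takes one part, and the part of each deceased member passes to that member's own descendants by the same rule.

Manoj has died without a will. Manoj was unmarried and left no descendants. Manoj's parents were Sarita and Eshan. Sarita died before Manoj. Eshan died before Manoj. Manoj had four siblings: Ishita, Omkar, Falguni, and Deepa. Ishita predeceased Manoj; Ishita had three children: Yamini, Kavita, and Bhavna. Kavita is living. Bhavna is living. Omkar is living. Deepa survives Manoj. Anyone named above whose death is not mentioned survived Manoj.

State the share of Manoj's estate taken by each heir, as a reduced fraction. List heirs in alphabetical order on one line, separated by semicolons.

Bhavna 1/12; Deepa 1/4; Falguni 1/4; Kavita 1/12; Omkar 1/4; Yamini 1/12

Neither parent survives and there are no descendants, so the estate passes to Manoj's siblings and their issue per stirpes.
The estate is divided into 4 equal shares of 1/4 among Ishita, Omkar, Falguni, Deepa.
Ishita predeceased; the 1/4 allotted to Ishita's branch passes to Ishita's issue by representation.
The 1/4 is divided into 3 equal shares of 1/12 among Yamini, Kavita, Bhavna.
Yamini is living and takes 1/12.
Kavita is living and takes 1/12.
Bhavna is living and takes 1/12.
Omkar is living and takes 1/4.
Falguni is living and takes 1/4.
Deepa is living and takes 1/4.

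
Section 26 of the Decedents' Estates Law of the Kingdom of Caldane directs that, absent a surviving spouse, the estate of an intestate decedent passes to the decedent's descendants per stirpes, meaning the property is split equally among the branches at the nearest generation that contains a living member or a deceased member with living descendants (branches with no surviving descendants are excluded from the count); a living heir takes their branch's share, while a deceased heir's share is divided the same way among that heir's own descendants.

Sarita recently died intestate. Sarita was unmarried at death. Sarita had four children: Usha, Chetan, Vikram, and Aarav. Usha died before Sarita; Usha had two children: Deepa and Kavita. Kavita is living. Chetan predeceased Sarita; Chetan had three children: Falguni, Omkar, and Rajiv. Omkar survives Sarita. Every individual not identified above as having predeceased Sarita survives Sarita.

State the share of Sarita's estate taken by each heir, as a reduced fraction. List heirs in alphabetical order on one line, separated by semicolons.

There is no surviving spouse, so the entire estate passes to Sarita's descendants per stirpes.
The estate is divided into 4 equal shares of 1/4 among Usha, Chetan, Vikram, Aarav.
Usha predeceased; the 1/4 allotted to Usha's branch passes to Usha's issue by representation.
The 1/4 is divided into 2 equal shares of 1/8 among Deepa, Kavita.
Deepa is living and takes 1/8.
Kavita is living and takes 1/8.
Chetan predeceased; the 1/4 allotted to Chetan's branch passes to Chetan's issue by representation.
The 1/4 is divided into 3 equal shares of 1/12 among Falguni, Omkar, Rajiv.
Falguni is living and takes 1/12.
Omkar is living and takes 1/12.
Rajiv is living and takes 1/12.
Vikram is living and takes 1/4.
Aarav is living and takes 1/4.

Aarav 1/4; Deepa 1/8; Falguni 1/12; Kavita 1/8; Omkar 1/12; Rajiv 1/12; Vikram 1/4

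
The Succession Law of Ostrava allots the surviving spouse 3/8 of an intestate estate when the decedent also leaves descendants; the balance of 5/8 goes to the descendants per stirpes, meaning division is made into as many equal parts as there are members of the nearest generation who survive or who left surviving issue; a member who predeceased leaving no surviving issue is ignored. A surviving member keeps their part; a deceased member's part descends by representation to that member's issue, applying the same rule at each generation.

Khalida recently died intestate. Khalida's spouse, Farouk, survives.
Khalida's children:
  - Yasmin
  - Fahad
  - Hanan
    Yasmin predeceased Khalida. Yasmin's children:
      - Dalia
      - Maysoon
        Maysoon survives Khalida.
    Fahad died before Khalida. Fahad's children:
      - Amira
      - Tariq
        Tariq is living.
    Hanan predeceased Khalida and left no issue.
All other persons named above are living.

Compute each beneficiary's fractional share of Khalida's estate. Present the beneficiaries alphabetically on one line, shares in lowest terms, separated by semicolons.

Amira 5/32; Dalia 5/32; Farouk 3/8; Maysoon 5/32; Tariq 5/32

Farouk, as surviving spouse, takes 3/8.
The remaining 5/8 passes to Khalida's descendants per stirpes.
Hanan left no surviving issue, so that branch lapses and is disregarded.
The 5/8 is divided into 2 equal shares of 5/16 among Yasmin, Fahad.
Yasmin predeceased; the 5/16 allotted to Yasmin's branch passes to Yasmin's issue by representation.
The 5/16 is divided into 2 equal shares of 5/32 among Dalia, Maysoon.
Dalia is living and takes 5/32.
Maysoon is living and takes 5/32.
Fahad predeceased; the 5/16 allotted to Fahad's branch passes to Fahad's issue by representation.
The 5/16 is divided into 2 equal shares of 5/32 among Amira, Tariq.
Amira is living and takes 5/32.
Tariq is living and takes 5/32.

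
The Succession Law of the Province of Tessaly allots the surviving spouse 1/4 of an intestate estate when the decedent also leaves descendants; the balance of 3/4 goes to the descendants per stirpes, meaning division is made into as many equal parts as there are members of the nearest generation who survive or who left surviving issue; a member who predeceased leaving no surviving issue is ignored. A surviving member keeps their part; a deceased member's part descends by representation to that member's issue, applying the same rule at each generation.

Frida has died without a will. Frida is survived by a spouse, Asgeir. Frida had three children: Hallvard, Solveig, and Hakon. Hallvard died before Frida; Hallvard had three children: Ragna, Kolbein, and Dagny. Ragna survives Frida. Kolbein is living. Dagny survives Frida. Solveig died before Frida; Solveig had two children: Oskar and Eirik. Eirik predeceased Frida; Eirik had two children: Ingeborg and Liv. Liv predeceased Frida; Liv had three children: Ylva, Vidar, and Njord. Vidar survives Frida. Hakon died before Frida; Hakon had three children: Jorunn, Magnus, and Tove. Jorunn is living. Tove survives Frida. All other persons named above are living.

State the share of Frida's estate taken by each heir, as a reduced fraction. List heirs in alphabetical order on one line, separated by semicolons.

Asgeir 1/4; Dagny 1/12; Ingeborg 1/16; Jorunn 1/12; Kolbein 1/12; Magnus 1/12; Njord 1/48; Oskar 1/8; Ragna 1/12; Tove 1/12; Vidar 1/48; Ylva 1/48

Asgeir, as surviving spouse, takes 1/4.
The remaining 3/4 passes to Frida's descendants per stirpes.
The 3/4 is divided into 3 equal shares of 1/4 among Hallvard, Solveig, Hakon.
Hallvard predeceased; the 1/4 allotted to Hallvard's branch passes to Hallvard's issue by representation.
The 1/4 is divided into 3 equal shares of 1/12 among Ragna, Kolbein, Dagny.
Ragna is living and takes 1/12.
Kolbein is living and takes 1/12.
Dagny is living and takes 1/12.
Solveig predeceased; the 1/4 allotted to Solveig's branch passes to Solveig's issue by representation.
The 1/4 is divided into 2 equal shares of 1/8 among Oskar, Eirik.
Oskar is living and takes 1/8.
Eirik predeceased; the 1/8 allotted to Eirik's branch passes to Eirik's issue by representation.
The 1/8 is divided into 2 equal shares of 1/16 among Ingeborg, Liv.
Ingeborg is living and takes 1/16.
Liv predeceased; the 1/16 allotted to Liv's branch passes to Liv's issue by representation.
The 1/16 is divided into 3 equal shares of 1/48 among Ylva, Vidar, Njord.
Ylva is living and takes 1/48.
Vidar is living and takes 1/48.
Njord is living and takes 1/48.
Hakon predeceased; the 1/4 allotted to Hakon's branch passes to Hakon's issue by representation.
The 1/4 is divided into 3 equal shares of 1/12 among Jorunn, Magnus, Tove.
Jorunn is living and takes 1/12.
Magnus is living and takes 1/12.
Tove is living and takes 1/12.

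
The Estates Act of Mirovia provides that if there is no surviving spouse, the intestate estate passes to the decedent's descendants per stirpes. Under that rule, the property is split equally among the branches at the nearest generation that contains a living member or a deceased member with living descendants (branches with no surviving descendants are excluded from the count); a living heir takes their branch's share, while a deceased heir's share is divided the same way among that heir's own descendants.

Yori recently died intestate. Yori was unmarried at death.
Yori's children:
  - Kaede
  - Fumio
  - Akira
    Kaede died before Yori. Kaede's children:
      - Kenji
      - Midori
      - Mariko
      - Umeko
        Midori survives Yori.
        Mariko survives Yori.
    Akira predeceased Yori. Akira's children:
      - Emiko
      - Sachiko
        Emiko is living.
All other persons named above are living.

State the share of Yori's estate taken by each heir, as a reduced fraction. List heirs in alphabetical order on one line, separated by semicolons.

There is no surviving spouse, so the entire estate passes to Yori's descendants per stirpes.
The estate is divided into 3 equal shares of 1/3 among Kaede, Fumio, Akira.
Kaede predeceased; the 1/3 allotted to Kaede's branch passes to Kaede's issue by representation.
The 1/3 is divided into 4 equal shares of 1/12 among Kenji, Midori, Mariko, Umeko.
Kenji is living and takes 1/12.
Midori is living and takes 1/12.
Mariko is living and takes 1/12.
Umeko is living and takes 1/12.
Fumio is living and takes 1/3.
Akira predeceased; the 1/3 allotted to Akira's branch passes to Akira's issue by representation.
The 1/3 is divided into 2 equal shares of 1/6 among Emiko, Sachiko.
Emiko is living and takes 1/6.
Sachiko is living and takes 1/6.

Emiko 1/6; Fumio 1/3; Kenji 1/12; Mariko 1/12; Midori 1/12; Sachiko 1/6; Umeko 1/12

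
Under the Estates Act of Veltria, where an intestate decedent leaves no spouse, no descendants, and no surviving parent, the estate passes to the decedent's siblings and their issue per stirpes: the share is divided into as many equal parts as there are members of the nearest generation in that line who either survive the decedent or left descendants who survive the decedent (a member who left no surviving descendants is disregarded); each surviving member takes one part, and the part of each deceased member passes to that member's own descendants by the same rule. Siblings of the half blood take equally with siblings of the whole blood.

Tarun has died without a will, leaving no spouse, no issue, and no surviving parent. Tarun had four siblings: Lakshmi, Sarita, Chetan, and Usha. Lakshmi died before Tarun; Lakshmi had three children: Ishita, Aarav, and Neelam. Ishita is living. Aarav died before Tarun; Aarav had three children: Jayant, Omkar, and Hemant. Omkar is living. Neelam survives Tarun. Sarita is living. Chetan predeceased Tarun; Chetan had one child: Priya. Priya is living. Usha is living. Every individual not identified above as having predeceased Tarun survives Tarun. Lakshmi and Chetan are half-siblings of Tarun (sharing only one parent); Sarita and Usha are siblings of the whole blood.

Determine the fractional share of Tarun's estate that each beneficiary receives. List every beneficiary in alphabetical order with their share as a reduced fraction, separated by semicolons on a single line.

Hemant 1/36; Ishita 1/12; Jayant 1/36; Neelam 1/12; Omkar 1/36; Priya 1/4; Sarita 1/4; Usha 1/4

No spouse, descendants, or parent survives, so the estate passes to Tarun's siblings per stirpes.
Half-blood and whole-blood siblings take equally under the stated rule.
The estate is divided into 4 equal shares of 1/4 among Lakshmi, Sarita, Chetan, Usha.
Lakshmi predeceased; the 1/4 allotted to Lakshmi's branch passes to Lakshmi's issue by representation.
The 1/4 is divided into 3 equal shares of 1/12 among Ishita, Aarav, Neelam.
Ishita is living and takes 1/12.
Aarav predeceased; the 1/12 allotted to Aarav's branch passes to Aarav's issue by representation.
The 1/12 is divided into 3 equal shares of 1/36 among Jayant, Omkar, Hemant.
Jayant is living and takes 1/36.
Omkar is living and takes 1/36.
Hemant is living and takes 1/36.
Neelam is living and takes 1/12.
Sarita is living and takes 1/4.
Chetan predeceased; the 1/4 allotted to Chetan's branch passes to Chetan's issue by representation.
Priya is the sole taker at this level and receives the full 1/4.
Usha is living and takes 1/4.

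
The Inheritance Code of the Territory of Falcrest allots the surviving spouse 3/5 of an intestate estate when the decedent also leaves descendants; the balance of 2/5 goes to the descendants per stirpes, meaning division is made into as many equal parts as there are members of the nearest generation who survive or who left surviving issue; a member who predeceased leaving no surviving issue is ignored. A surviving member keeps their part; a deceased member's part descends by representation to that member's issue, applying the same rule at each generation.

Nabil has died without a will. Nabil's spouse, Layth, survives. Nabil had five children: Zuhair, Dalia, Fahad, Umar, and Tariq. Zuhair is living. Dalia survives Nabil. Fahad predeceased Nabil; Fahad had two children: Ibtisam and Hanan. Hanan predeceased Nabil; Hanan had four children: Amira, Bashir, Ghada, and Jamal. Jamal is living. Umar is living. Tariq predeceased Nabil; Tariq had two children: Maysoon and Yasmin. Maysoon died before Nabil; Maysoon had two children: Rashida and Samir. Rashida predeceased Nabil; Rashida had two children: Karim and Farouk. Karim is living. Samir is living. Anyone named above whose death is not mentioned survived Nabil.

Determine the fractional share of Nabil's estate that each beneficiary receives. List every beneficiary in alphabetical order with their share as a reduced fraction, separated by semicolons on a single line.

Layth, as surviving spouse, takes 3/5.
The remaining 2/5 passes to Nabil's descendants per stirpes.
The 2/5 is divided into 5 equal shares of 2/25 among Zuhair, Dalia, Fahad, Umar, Tariq.
Zuhair is living and takes 2/25.
Dalia is living and takes 2/25.
Fahad predeceased; the 2/25 allotted to Fahad's branch passes to Fahad's issue by representation.
The 2/25 is divided into 2 equal shares of 1/25 among Ibtisam, Hanan.
Ibtisam is living and takes 1/25.
Hanan predeceased; the 1/25 allotted to Hanan's branch passes to Hanan's issue by representation.
The 1/25 is divided into 4 equal shares of 1/100 among Amira, Bashir, Ghada, Jamal.
Amira is living and takes 1/100.
Bashir is living and takes 1/100.
Ghada is living and takes 1/100.
Jamal is living and takes 1/100.
Umar is living and takes 2/25.
Tariq predeceased; the 2/25 allotted to Tariq's branch passes to Tariq's issue by representation.
The 2/25 is divided into 2 equal shares of 1/25 among Maysoon, Yasmin.
Maysoon predeceased; the 1/25 allotted to Maysoon's branch passes to Maysoon's issue by representation.
The 1/25 is divided into 2 equal shares of 1/50 among Rashida, Samir.
Rashida predeceased; the 1/50 allotted to Rashida's branch passes to Rashida's issue by representation.
The 1/50 is divided into 2 equal shares of 1/100 among Karim, Farouk.
Karim is living and takes 1/100.
Farouk is living and takes 1/100.
Samir is living and takes 1/50.
Yasmin is living and takes 1/25.

Amira 1/100; Bashir 1/100; Dalia 2/25; Farouk 1/100; Ghada 1/100; Ibtisam 1/25; Jamal 1/100; Karim 1/100; Layth 3/5; Samir 1/50; Umar 2/25; Yasmin 1/25; Zuhair 2/25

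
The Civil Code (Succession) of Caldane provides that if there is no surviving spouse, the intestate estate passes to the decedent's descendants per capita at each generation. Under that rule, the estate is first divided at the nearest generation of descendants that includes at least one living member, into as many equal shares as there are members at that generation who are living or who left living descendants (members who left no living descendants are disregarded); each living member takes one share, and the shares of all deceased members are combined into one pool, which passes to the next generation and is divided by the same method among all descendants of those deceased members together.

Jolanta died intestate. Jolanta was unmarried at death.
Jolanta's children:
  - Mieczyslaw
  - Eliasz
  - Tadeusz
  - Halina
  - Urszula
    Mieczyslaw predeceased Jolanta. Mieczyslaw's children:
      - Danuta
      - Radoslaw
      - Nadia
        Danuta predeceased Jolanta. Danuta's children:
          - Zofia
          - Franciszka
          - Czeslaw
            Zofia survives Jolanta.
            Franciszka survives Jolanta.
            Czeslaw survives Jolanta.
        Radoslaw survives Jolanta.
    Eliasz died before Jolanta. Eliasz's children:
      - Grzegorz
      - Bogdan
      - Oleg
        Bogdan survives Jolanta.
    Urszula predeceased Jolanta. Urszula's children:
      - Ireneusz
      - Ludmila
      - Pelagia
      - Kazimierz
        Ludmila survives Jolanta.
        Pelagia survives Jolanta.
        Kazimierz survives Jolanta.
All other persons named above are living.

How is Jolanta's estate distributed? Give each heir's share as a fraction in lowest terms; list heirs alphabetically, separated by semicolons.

Bogdan 3/50; Czeslaw 1/50; Franciszka 1/50; Grzegorz 3/50; Halina 1/5; Ireneusz 3/50; Kazimierz 3/50; Ludmila 3/50; Nadia 3/50; Oleg 3/50; Pelagia 3/50; Radoslaw 3/50; Tadeusz 1/5; Zofia 1/50

There is no surviving spouse, so the entire estate passes to Jolanta's descendants per capita at each generation.
At generation 1 (Mieczyslaw, Eliasz, Tadeusz, Halina, Urszula) there are 5 shares of (1)/5 = 1/5 each.
Living: Tadeusz and Halina — each takes 1/5.
Deceased: Mieczyslaw, Eliasz, and Urszula. Their combined 3/5 is pooled and carried to generation 2.
At generation 2 (Danuta, Radoslaw, Nadia, Grzegorz, Bogdan, Oleg, Ireneusz, Ludmila, Pelagia, Kazimierz) there are 10 shares of (3/5)/10 = 3/50 each.
Living: Radoslaw, Nadia, Grzegorz, Bogdan, Oleg, Ireneusz, Ludmila, Pelagia, and Kazimierz — each takes 3/50.
Deceased: Danuta. That 3/50 share is carried to generation 3.
At generation 3 (Zofia, Franciszka, Czeslaw) there are 3 shares of (3/50)/3 = 1/50 each.
Living: Zofia, Franciszka, and Czeslaw — each takes 1/50.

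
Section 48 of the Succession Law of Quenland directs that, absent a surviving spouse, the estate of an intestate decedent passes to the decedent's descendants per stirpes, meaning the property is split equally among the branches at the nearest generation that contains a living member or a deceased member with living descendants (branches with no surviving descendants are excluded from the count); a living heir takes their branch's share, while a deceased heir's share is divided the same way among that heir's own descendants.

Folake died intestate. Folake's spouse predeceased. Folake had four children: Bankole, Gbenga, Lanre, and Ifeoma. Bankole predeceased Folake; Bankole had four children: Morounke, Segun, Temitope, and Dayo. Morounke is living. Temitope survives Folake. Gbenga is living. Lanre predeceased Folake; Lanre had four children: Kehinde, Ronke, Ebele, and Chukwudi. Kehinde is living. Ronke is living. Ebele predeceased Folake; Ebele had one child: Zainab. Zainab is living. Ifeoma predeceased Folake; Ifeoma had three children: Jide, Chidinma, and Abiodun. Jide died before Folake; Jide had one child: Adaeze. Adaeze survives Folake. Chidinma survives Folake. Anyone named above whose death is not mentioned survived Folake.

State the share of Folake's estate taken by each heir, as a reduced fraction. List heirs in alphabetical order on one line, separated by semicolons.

Abiodun 1/12; Adaeze 1/12; Chidinma 1/12; Chukwudi 1/16; Dayo 1/16; Gbenga 1/4; Kehinde 1/16; Morounke 1/16; Ronke 1/16; Segun 1/16; Temitope 1/16; Zainab 1/16

There is no surviving spouse, so the entire estate passes to Folake's descendants per stirpes.
The estate is divided into 4 equal shares of 1/4 among Bankole, Gbenga, Lanre, Ifeoma.
Bankole predeceased; the 1/4 allotted to Bankole's branch passes to Bankole's issue by representation.
The 1/4 is divided into 4 equal shares of 1/16 among Morounke, Segun, Temitope, Dayo.
Morounke is living and takes 1/16.
Segun is living and takes 1/16.
Temitope is living and takes 1/16.
Dayo is living and takes 1/16.
Gbenga is living and takes 1/4.
Lanre predeceased; the 1/4 allotted to Lanre's branch passes to Lanre's issue by representation.
The 1/4 is divided into 4 equal shares of 1/16 among Kehinde, Ronke, Ebele, Chukwudi.
Kehinde is living and takes 1/16.
Ronke is living and takes 1/16.
Ebele predeceased; the 1/16 allotted to Ebele's branch passes to Ebele's issue by representation.
Zainab is the sole taker at this level and receives the full 1/16.
Chukwudi is living and takes 1/16.
Ifeoma predeceased; the 1/4 allotted to Ifeoma's branch passes to Ifeoma's issue by representation.
The 1/4 is divided into 3 equal shares of 1/12 among Jide, Chidinma, Abiodun.
Jide predeceased; the 1/12 allotted to Jide's branch passes to Jide's issue by representation.
Adaeze is the sole taker at this level and receives the full 1/12.
Chidinma is living and takes 1/12.
Abiodun is living and takes 1/12.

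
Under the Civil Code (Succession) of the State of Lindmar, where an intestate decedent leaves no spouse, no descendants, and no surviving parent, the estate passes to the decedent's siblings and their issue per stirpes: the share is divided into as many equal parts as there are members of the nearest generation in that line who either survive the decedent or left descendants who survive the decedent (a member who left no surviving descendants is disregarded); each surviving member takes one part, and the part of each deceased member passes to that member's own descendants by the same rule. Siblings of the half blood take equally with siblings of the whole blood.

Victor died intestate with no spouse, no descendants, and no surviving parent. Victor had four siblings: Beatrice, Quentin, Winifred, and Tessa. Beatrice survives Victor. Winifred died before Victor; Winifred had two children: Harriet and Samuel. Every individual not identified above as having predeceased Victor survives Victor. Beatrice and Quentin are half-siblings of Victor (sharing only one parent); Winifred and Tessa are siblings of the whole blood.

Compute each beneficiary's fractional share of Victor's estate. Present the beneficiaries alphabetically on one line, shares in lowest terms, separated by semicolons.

No spouse, descendants, or parent survives, so the estate passes to Victor's siblings per stirpes.
Half-blood and whole-blood siblings take equally under the stated rule.
The estate is divided into 4 equal shares of 1/4 among Beatrice, Quentin, Winifred, Tessa.
Beatrice is living and takes 1/4.
Quentin is living and takes 1/4.
Winifred predeceased; the 1/4 allotted to Winifred's branch passes to Winifred's issue by representation.
The 1/4 is divided into 2 equal shares of 1/8 among Harriet, Samuel.
Harriet is living and takes 1/8.
Samuel is living and takes 1/8.
Tessa is living and takes 1/4.

Beatrice 1/4; Harriet 1/8; Quentin 1/4; Samuel 1/8; Tessa 1/4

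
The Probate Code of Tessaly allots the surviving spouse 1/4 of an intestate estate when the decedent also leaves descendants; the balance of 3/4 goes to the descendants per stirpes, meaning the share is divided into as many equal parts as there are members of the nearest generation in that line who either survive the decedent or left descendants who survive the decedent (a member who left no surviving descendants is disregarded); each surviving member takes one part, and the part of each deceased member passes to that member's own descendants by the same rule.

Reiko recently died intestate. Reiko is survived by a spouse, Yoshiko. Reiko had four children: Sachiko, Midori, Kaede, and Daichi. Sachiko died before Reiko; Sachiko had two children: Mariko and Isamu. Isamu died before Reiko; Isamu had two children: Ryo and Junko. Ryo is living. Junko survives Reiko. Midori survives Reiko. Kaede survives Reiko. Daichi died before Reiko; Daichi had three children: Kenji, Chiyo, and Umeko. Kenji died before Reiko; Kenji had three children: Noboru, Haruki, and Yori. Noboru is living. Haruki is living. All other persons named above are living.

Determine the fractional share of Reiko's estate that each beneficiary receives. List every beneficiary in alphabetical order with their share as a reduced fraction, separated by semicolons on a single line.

Chiyo 1/16; Haruki 1/48; Junko 3/64; Kaede 3/16; Mariko 3/32; Midori 3/16; Noboru 1/48; Ryo 3/64; Umeko 1/16; Yori 1/48; Yoshiko 1/4

Yoshiko, as surviving spouse, takes 1/4.
The remaining 3/4 passes to Reiko's descendants per stirpes.
The 3/4 is divided into 4 equal shares of 3/16 among Sachiko, Midori, Kaede, Daichi.
Sachiko predeceased; the 3/16 allotted to Sachiko's branch passes to Sachiko's issue by representation.
The 3/16 is divided into 2 equal shares of 3/32 among Mariko, Isamu.
Mariko is living and takes 3/32.
Isamu predeceased; the 3/32 allotted to Isamu's branch passes to Isamu's issue by representation.
The 3/32 is divided into 2 equal shares of 3/64 among Ryo, Junko.
Ryo is living and takes 3/64.
Junko is living and takes 3/64.
Midori is living and takes 3/16.
Kaede is living and takes 3/16.
Daichi predeceased; the 3/16 allotted to Daichi's branch passes to Daichi's issue by representation.
The 3/16 is divided into 3 equal shares of 1/16 among Kenji, Chiyo, Umeko.
Kenji predeceased; the 1/16 allotted to Kenji's branch passes to Kenji's issue by representation.
The 1/16 is divided into 3 equal shares of 1/48 among Noboru, Haruki, Yori.
Noboru is living and takes 1/48.
Haruki is living and takes 1/48.
Yori is living and takes 1/48.
Chiyo is living and takes 1/16.
Umeko is living and takes 1/16.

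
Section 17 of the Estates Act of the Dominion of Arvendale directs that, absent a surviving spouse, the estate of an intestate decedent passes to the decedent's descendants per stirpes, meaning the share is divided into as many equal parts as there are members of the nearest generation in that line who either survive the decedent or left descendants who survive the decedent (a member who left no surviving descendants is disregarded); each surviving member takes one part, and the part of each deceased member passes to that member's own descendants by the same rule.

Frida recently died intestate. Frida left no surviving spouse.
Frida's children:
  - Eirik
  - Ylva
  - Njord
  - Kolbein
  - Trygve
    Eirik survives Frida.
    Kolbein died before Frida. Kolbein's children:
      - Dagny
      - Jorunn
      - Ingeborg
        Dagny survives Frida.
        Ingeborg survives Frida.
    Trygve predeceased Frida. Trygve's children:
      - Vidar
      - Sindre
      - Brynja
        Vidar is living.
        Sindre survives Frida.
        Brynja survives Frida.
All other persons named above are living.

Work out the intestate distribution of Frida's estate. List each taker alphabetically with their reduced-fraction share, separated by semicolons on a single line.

Brynja 1/15; Dagny 1/15; Eirik 1/5; Ingeborg 1/15; Jorunn 1/15; Njord 1/5; Sindre 1/15; Vidar 1/15; Ylva 1/5

There is no surviving spouse, so the entire estate passes to Frida's descendants per stirpes.
The estate is divided into 5 equal shares of 1/5 among Eirik, Ylva, Njord, Kolbein, Trygve.
Eirik is living and takes 1/5.
Ylva is living and takes 1/5.
Njord is living and takes 1/5.
Kolbein predeceased; the 1/5 allotted to Kolbein's branch passes to Kolbein's issue by representation.
The 1/5 is divided into 3 equal shares of 1/15 among Dagny, Jorunn, Ingeborg.
Dagny is living and takes 1/15.
Jorunn is living and takes 1/15.
Ingeborg is living and takes 1/15.
Trygve predeceased; the 1/5 allotted to Trygve's branch passes to Trygve's issue by representation.
The 1/5 is divided into 3 equal shares of 1/15 among Vidar, Sindre, Brynja.
Vidar is living and takes 1/15.
Sindre is living and takes 1/15.
Brynja is living and takes 1/15.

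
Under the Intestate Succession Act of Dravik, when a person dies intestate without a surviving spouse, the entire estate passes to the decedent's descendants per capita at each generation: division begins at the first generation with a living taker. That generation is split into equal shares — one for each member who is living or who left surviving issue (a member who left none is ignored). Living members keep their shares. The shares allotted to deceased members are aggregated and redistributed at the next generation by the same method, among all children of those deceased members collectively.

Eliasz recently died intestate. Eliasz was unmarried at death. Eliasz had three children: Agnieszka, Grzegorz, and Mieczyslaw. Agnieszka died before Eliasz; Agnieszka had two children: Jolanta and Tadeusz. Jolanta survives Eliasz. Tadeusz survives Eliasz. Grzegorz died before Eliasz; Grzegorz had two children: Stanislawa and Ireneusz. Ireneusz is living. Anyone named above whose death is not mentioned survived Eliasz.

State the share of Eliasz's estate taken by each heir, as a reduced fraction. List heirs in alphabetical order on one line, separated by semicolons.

Ireneusz 1/6; Jolanta 1/6; Mieczyslaw 1/3; Stanislawa 1/6; Tadeusz 1/6

There is no surviving spouse, so the entire estate passes to Eliasz's descendants per capita at each generation.
At generation 1 (Agnieszka, Grzegorz, Mieczyslaw) there are 3 shares of (1)/3 = 1/3 each.
Living: Mieczyslaw — each takes 1/3.
Deceased: Agnieszka and Grzegorz. Their combined 2/3 is pooled and carried to generation 2.
At generation 2 (Jolanta, Tadeusz, Stanislawa, Ireneusz) there are 4 shares of (2/3)/4 = 1/6 each.
Living: Jolanta, Tadeusz, Stanislawa, and Ireneusz — each takes 1/6.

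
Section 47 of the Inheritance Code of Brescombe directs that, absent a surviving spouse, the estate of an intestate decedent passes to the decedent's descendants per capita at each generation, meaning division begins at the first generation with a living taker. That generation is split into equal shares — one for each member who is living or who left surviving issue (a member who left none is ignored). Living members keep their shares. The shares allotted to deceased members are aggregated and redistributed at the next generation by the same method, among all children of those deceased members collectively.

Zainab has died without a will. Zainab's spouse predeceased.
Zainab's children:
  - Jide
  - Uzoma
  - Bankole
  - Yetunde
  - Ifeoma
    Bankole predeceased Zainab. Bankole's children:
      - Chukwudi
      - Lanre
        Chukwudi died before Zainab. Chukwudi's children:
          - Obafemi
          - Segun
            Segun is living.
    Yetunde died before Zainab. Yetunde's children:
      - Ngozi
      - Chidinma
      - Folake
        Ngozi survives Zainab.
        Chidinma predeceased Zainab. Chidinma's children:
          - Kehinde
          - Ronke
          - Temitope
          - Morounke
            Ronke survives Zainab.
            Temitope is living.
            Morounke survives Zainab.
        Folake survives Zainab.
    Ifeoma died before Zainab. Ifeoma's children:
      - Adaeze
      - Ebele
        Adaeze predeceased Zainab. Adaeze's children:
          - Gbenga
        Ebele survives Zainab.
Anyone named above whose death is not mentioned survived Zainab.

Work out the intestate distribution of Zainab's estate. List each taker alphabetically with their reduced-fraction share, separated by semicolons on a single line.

There is no surviving spouse, so the entire estate passes to Zainab's descendants per capita at each generation.
At generation 1 (Jide, Uzoma, Bankole, Yetunde, Ifeoma) there are 5 shares of (1)/5 = 1/5 each.
Living: Jide and Uzoma — each takes 1/5.
Deceased: Bankole, Yetunde, and Ifeoma. Their combined 3/5 is pooled and carried to generation 2.
At generation 2 (Chukwudi, Lanre, Ngozi, Chidinma, Folake, Adaeze, Ebele) there are 7 shares of (3/5)/7 = 3/35 each.
Living: Lanre, Ngozi, Folake, and Ebele — each takes 3/35.
Deceased: Chukwudi, Chidinma, and Adaeze. Their combined 9/35 is pooled and carried to generation 3.
At generation 3 (Obafemi, Segun, Kehinde, Ronke, Temitope, Morounke, Gbenga) there are 7 shares of (9/35)/7 = 9/245 each.
Living: Obafemi, Segun, Kehinde, Ronke, Temitope, Morounke, and Gbenga — each takes 9/245.

Ebele 3/35; Folake 3/35; Gbenga 9/245; Jide 1/5; Kehinde 9/245; Lanre 3/35; Morounke 9/245; Ngozi 3/35; Obafemi 9/245; Ronke 9/245; Segun 9/245; Temitope 9/245; Uzoma 1/5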